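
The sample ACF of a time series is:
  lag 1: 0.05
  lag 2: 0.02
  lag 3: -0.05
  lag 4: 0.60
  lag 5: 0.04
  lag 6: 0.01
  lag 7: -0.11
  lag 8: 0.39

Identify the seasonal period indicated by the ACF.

4

The largest autocorrelation is r_4 = 0.60, with a weaker echo at lag 8 (0.39); the remaining lags stay at or below 0.05.
The dominant spike at lag 4 indicates a seasonal period of 4.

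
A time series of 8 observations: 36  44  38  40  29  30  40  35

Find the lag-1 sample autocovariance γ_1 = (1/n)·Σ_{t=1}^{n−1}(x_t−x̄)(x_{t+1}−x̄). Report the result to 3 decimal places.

0.906

Mean x̄ = (36 + 44 + 38 + 40 + 29 + 30 + 40 + 35)/8 = 36.5000
Deviations: -0.5000, 7.5000, 1.5000, 3.5000, -7.5000, -6.5000, 3.5000, -1.5000
Σ_{t=1}^{7}(x_t−x̄)(x_{t+1}−x̄) = 7.2500
γ_1 = 7.2500 / 8 = 0.906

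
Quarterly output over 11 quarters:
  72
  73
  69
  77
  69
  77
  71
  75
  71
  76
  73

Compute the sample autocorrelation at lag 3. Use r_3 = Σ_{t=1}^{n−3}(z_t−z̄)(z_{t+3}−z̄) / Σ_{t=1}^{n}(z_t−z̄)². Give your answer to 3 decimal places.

-0.581

Mean z̄ = (72 + 73 + 69 + 77 + 69 + 77 + 71 + 75 + 71 + 76 + 73)/11 = 73.0000
Numerator Σ_{t=1}^{8}(z_t−z̄)(z_{t+3}−z̄) = -50.0000
Denominator Σ(z_t−z̄)² = 86.0000
r_3 = -50.0000 / 86.0000 = -0.581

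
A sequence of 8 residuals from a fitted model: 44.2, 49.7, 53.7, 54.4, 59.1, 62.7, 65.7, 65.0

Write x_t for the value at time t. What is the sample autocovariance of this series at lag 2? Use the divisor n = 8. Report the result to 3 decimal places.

12.953

Mean x̄ = (44.2 + 49.7 + 53.7 + 54.4 + 59.1 + 62.7 + 65.7 + 65.0)/8 = 56.8125
Σ_{t=1}^{6}(x_t−x̄)(x_{t+2}−x̄) = 103.6259
γ_2 = 103.6259 / 8 = 12.953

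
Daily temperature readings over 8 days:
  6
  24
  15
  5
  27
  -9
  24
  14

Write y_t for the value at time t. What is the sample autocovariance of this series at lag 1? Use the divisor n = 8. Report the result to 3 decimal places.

-90.508

Mean ȳ = (6 + 24 + 15 + 5 + 27 − 9 + 24 + 14)/8 = 13.2500
Deviations: -7.2500, 10.7500, 1.7500, -8.2500, 13.7500, -22.2500, 10.7500, 0.7500
Σ_{t=1}^{7}(y_t−ȳ)(y_{t+1}−ȳ) = -724.0625
γ_1 = -724.0625 / 8 = -90.508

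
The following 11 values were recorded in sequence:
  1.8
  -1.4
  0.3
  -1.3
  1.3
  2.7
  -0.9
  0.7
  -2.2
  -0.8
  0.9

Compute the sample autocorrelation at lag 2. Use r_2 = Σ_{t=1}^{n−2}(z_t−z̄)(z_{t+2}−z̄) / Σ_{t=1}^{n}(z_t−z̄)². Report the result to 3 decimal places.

Mean z̄ = (1.8 − 1.4 + 0.3 − 1.3 + 1.3 + 2.7 − 0.9 + 0.7 − 2.2 − 0.8 + 0.9)/11 = 0.1000
Numerator Σ_{t=1}^{9}(z_t−z̄)(z_{t+2}−z̄) = -0.6800
Denominator Σ(z_t−z̄)² = 23.4400
r_2 = -0.6800 / 23.4400 = -0.029

-0.029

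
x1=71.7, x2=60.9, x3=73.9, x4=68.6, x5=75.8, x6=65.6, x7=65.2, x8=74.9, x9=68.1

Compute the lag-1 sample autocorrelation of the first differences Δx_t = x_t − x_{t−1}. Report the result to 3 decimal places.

-0.625

First differences Δx: -10.8, 13.0, -5.3, 7.2, -10.2, -0.4, 9.7, -6.8
Mean of differences = -0.4500
Numerator Σ(Δx_t−Δx̄)(Δx_{t+1}−Δx̄) = -380.5625
Denominator Σ(Δx_t−Δx̄)² = 608.4800
r_1(Δx) = -380.5625 / 608.4800 = -0.625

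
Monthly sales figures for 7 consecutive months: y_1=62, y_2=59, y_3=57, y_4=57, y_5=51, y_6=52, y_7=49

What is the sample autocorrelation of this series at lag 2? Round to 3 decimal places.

0.239

Mean ȳ = (62 + 59 + 57 + 57 + 51 + 52 + 49)/7 = 55.2857
Σ(y_t−ȳ)(y_{t+2}−ȳ) = (11.5102) + (6.3673) + (-7.3469) + (-5.6327) + (26.9388) = 31.8367
Denominator Σ(y_t−ȳ)² = 133.4286
r_2 = 31.8367 / 133.4286 = 0.239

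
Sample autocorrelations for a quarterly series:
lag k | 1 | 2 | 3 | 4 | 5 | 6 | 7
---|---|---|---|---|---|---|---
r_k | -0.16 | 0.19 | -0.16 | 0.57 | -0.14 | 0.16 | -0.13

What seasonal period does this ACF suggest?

The largest autocorrelation is r_4 = 0.57; the remaining lags stay at or below 0.19.
The dominant spike at lag 4 indicates a seasonal period of 4.

4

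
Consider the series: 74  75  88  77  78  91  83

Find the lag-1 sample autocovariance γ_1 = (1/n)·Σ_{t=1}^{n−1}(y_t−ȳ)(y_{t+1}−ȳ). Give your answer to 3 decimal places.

-3.636

Mean ȳ = (74 + 75 + 88 + 77 + 78 + 91 + 83)/7 = 80.8571
Σ_{t=1}^{6}(y_t−ȳ)(y_{t+1}−ȳ) = -25.4490
γ_1 = -25.4490 / 7 = -3.636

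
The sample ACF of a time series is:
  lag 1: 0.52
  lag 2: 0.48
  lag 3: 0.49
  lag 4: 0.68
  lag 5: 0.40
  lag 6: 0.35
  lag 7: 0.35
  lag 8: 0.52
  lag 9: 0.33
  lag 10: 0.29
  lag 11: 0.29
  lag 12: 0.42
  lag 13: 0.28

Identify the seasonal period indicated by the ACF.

4

The largest autocorrelation is r_4 = 0.68; the remaining lags stay at or below 0.52. The elevated value at lag 1 (0.52), dropping to 0.48 at lag 2, reflects decaying short-term dependence rather than seasonality.
The dominant spike at lag 4 indicates a seasonal period of 4.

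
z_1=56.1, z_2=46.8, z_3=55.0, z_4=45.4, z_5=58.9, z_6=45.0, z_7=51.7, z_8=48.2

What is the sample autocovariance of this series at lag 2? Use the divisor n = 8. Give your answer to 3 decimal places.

16.432

Mean z̄ = (56.1 + 46.8 + 55.0 + 45.4 + 58.9 + 45.0 + 51.7 + 48.2)/8 = 50.8875
Deviations: 5.2125, -4.0875, 4.1125, -5.4875, 8.0125, -5.8875, 0.8125, -2.6875
Σ_{t=1}^{6}(z_t−z̄)(z_{t+2}−z̄) = 131.4584
γ_2 = 131.4584 / 8 = 16.432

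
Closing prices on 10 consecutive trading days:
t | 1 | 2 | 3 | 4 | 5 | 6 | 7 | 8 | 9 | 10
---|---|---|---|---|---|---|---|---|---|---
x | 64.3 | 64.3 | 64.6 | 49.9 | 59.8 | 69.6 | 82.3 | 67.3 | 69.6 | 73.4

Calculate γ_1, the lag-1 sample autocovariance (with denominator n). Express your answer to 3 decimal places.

Mean x̄ = (64.3 + 64.3 + 64.6 + 49.9 + 59.8 + 69.6 + 82.3 + 67.3 + 69.6 + 73.4)/10 = 66.5100
Σ_{t=1}^{9}(x_t−x̄)(x_{t+1}−x̄) = 216.5459
γ_1 = 216.5459 / 10 = 21.655

21.655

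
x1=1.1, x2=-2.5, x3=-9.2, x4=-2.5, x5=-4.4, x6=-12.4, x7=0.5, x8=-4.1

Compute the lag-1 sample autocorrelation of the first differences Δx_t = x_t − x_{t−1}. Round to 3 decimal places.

-0.506

First differences Δx: -3.6, -6.7, 6.7, -1.9, -8.0, 12.9, -4.6
Mean of differences = -0.7429
Numerator Σ(Δx_t−Δx̄)(Δx_{t+1}−Δx̄) = -179.1633
Denominator Σ(Δx_t−Δx̄)² = 354.0571
r_1(Δx) = -179.1633 / 354.0571 = -0.506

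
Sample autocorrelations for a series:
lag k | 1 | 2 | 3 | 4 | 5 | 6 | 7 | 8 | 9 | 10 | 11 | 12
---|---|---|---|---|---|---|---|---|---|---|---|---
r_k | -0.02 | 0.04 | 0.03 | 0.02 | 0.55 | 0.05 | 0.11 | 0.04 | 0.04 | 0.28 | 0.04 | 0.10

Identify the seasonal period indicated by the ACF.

5

The largest autocorrelation is r_5 = 0.55, with a weaker echo at lag 10 (0.28); the remaining lags stay at or below 0.11.
The dominant spike at lag 5 indicates a seasonal period of 5.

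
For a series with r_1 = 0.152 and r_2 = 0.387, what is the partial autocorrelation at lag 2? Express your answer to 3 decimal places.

0.373

φ_{22} = (r_2 − r_1²) / (1 − r_1²)
r_1² = (0.152)² = 0.023104
Numerator = 0.387 − 0.0231 = 0.3639; denominator = 1 − 0.0231 = 0.9769
φ_{22} = 0.3639 / 0.9769 = 0.373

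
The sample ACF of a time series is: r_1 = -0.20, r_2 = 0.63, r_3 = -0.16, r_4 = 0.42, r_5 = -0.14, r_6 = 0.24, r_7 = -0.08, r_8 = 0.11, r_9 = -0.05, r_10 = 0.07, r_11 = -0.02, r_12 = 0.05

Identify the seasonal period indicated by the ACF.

The largest autocorrelation is r_2 = 0.63, with weaker echoes at lags 4 (0.42) and 6 (0.24); the remaining lags stay at or below 0.11.
The dominant spike at lag 2 indicates a seasonal period of 2.

2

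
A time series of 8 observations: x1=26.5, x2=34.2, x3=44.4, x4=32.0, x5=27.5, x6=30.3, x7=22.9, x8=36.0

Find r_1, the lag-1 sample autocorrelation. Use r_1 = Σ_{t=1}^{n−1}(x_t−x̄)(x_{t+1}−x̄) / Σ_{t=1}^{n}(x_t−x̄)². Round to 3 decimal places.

Mean x̄ = (26.5 + 34.2 + 44.4 + 32.0 + 27.5 + 30.3 + 22.9 + 36.0)/8 = 31.7250
Numerator Σ_{t=1}^{7}(x_t−x̄)(x_{t+1}−x̄) = 1.6319
Denominator Σ(x_t−x̄)² = 310.1950
r_1 = 1.6319 / 310.1950 = 0.005

0.005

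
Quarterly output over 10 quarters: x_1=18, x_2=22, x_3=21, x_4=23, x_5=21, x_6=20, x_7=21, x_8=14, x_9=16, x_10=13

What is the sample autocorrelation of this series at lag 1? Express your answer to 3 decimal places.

0.428

Mean x̄ = (18 + 22 + 21 + 23 + 21 + 20 + 21 + 14 + 16 + 13)/10 = 18.9000
Numerator Σ_{t=1}^{9}(x_t−x̄)(x_{t+1}−x̄) = 46.5900
Denominator Σ(x_t−x̄)² = 108.9000
r_1 = 46.5900 / 108.9000 = 0.428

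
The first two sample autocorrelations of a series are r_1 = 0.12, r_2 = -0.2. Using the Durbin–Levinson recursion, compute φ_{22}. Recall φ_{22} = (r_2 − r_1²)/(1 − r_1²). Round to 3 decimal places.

-0.218

φ_{22} = (r_2 − r_1²) / (1 − r_1²)
r_1² = (0.12)² = 0.0144
Numerator = -0.2 − 0.0144 = -0.2144; denominator = 1 − 0.0144 = 0.9856
φ_{22} = -0.2144 / 0.9856 = -0.218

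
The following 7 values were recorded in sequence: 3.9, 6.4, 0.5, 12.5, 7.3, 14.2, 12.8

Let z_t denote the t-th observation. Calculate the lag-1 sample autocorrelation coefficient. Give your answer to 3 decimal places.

Mean z̄ = (3.9 + 6.4 + 0.5 + 12.5 + 7.3 + 14.2 + 12.8)/7 = 8.2286
Deviations from mean: -4.3286, -1.8286, -7.7286, 4.2714, -0.9286, 5.9714, 4.5714
Numerator Σ_{t=1}^{6}(z_t−z̄)(z_{t+1}−z̄) = 6.8220
Denominator Σ(z_t−z̄)² = 157.4743
r_1 = 6.8220 / 157.4743 = 0.043

0.043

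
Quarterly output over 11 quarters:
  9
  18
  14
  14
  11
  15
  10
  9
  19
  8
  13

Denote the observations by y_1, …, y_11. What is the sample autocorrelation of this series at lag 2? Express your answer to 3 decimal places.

0.008

Mean ȳ = (9 + 18 + 14 + 14 + 11 + 15 + 10 + 9 + 19 + 8 + 13)/11 = 12.7273
Numerator Σ_{t=1}^{9}(y_t−ȳ)(y_{t+2}−ȳ) = 1.1240
Denominator Σ(y_t−ȳ)² = 136.1818
r_2 = 1.1240 / 136.1818 = 0.008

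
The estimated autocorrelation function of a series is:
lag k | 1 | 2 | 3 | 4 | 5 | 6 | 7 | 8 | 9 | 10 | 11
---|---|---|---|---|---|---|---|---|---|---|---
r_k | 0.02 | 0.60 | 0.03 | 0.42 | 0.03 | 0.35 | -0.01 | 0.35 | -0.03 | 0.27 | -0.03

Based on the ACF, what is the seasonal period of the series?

The largest autocorrelation is r_2 = 0.60, with weaker echoes at lags 4 (0.42), 6 (0.35), 8 (0.35) and 10 (0.27); the remaining lags stay at or below 0.03.
The dominant spike at lag 2 indicates a seasonal period of 2.

2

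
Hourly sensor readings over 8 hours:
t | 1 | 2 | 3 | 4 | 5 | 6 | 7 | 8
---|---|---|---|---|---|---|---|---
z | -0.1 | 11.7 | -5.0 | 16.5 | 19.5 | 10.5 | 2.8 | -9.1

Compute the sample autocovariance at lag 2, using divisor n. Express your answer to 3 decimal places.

-10.359

Mean z̄ = (-0.1 + 11.7 − 5.0 + 16.5 + 19.5 + 10.5 + 2.8 − 9.1)/8 = 5.8500
Deviations: -5.9500, 5.8500, -10.8500, 10.6500, 13.6500, 4.6500, -3.0500, -14.9500
Σ_{t=1}^{6}(z_t−z̄)(z_{t+2}−z̄) = -82.8700
γ_2 = -82.8700 / 8 = -10.359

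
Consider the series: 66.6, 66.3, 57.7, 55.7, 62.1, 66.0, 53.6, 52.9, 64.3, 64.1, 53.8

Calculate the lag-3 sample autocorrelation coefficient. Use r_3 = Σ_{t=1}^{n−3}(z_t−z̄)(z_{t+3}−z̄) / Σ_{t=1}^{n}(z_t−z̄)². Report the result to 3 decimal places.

Mean z̄ = (66.6 + 66.3 + 57.7 + 55.7 + 62.1 + 66.0 + 53.6 + 52.9 + 64.3 + 64.1 + 53.8)/11 = 60.2818
Numerator Σ_{t=1}^{8}(z_t−z̄)(z_{t+3}−z̄) = 29.7354
Denominator Σ(z_t−z̄)² = 311.6764
r_3 = 29.7354 / 311.6764 = 0.095

0.095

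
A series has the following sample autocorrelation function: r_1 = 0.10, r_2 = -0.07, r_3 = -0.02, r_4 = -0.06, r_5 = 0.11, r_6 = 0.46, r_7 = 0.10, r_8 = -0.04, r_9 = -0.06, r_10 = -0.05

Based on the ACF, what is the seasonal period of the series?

6

The largest autocorrelation is r_6 = 0.46; the remaining lags stay at or below 0.11.
The dominant spike at lag 6 indicates a seasonal period of 6.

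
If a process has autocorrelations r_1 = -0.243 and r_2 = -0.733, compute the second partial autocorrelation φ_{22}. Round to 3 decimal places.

-0.842

φ_{22} = (r_2 − r_1²) / (1 − r_1²)
r_1² = (-0.243)² = 0.059049
Numerator = -0.733 − 0.0590 = -0.7920; denominator = 1 − 0.0590 = 0.9410
φ_{22} = -0.7920 / 0.9410 = -0.842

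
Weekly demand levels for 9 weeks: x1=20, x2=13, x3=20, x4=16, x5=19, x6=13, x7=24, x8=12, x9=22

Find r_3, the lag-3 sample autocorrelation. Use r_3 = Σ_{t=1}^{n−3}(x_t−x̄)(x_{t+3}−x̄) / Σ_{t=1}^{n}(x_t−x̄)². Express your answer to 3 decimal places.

-0.396

Mean x̄ = (20 + 13 + 20 + 16 + 19 + 13 + 24 + 12 + 22)/9 = 17.6667
Numerator Σ_{t=1}^{6}(x_t−x̄)(x_{t+3}−x̄) = -59.3333
Denominator Σ(x_t−x̄)² = 150.0000
r_3 = -59.3333 / 150.0000 = -0.396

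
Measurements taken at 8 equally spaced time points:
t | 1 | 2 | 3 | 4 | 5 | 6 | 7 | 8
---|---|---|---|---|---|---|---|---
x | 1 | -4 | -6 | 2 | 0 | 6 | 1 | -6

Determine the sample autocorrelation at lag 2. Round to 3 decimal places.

Mean x̄ = (1 − 4 − 6 + 2 + 0 + 6 + 1 − 6)/8 = -0.7500
Deviations from mean: 1.7500, -3.2500, -5.2500, 2.7500, 0.7500, 6.7500, 1.7500, -5.2500
Numerator Σ_{t=1}^{6}(x_t−x̄)(x_{t+2}−x̄) = -37.6250
Denominator Σ(x_t−x̄)² = 125.5000
r_2 = -37.6250 / 125.5000 = -0.300

-0.300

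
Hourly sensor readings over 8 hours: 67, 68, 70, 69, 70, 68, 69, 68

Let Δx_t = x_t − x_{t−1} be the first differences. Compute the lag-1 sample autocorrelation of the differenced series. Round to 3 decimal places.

-0.479

First differences Δx: 1, 2, -1, 1, -2, 1, -1
Mean of differences = 0.1429
Numerator Σ(Δx_t−Δx̄)(Δx_{t+1}−Δx̄) = -6.1633
Denominator Σ(Δx_t−Δx̄)² = 12.8571
r_1(Δx) = -6.1633 / 12.8571 = -0.479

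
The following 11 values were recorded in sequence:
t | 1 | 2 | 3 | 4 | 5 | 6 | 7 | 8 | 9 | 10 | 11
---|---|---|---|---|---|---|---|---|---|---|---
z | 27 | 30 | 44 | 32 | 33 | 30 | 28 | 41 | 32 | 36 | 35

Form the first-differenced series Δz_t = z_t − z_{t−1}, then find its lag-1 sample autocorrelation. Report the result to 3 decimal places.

First differences Δz: 3, 14, -12, 1, -3, -2, 13, -9, 4, -1
Mean of differences = 0.8000
Numerator Σ(Δz_t−Δz̄)(Δz_{t+1}−Δz̄) = -323.4400
Denominator Σ(Δz_t−Δz̄)² = 623.6000
r_1(Δz) = -323.4400 / 623.6000 = -0.519

-0.519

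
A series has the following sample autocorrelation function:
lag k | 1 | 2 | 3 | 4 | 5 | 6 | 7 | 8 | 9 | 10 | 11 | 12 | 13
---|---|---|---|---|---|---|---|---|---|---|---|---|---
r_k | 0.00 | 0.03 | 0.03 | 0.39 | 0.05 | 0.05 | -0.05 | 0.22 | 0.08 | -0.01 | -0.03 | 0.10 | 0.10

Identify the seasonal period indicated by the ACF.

4

The largest autocorrelation is r_4 = 0.39, with a weaker echo at lag 8 (0.22); the remaining lags stay at or below 0.10.
The dominant spike at lag 4 indicates a seasonal period of 4.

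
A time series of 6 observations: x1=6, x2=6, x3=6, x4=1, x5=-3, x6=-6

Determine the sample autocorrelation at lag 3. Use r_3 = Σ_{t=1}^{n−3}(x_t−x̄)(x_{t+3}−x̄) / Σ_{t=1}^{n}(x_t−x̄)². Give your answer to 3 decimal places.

-0.410

Mean x̄ = (6 + 6 + 6 + 1 − 3 − 6)/6 = 1.6667
Deviations from mean: 4.3333, 4.3333, 4.3333, -0.6667, -4.6667, -7.6667
Σ(x_t−x̄)(x_{t+3}−x̄) = (-2.8889) + (-20.2222) + (-33.2222) = -56.3333
Denominator Σ(x_t−x̄)² = 137.3333
r_3 = -56.3333 / 137.3333 = -0.410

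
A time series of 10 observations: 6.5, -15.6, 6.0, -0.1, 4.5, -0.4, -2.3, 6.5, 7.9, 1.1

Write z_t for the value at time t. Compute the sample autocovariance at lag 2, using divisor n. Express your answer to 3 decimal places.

Mean z̄ = (6.5 − 15.6 + 6.0 − 0.1 + 4.5 − 0.4 − 2.3 + 6.5 + 7.9 + 1.1)/10 = 1.4100
Σ_{t=1}^{8}(z_t−z̄)(z_{t+2}−z̄) = 19.6318
γ_2 = 19.6318 / 10 = 1.963

1.963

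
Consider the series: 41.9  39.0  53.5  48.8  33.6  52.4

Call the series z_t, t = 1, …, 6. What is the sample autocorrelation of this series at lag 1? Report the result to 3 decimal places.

Mean z̄ = (41.9 + 39.0 + 53.5 + 48.8 + 33.6 + 52.4)/6 = 44.8667
Numerator Σ_{t=1}^{5}(z_t−z̄)(z_{t+1}−z̄) = -128.4778
Denominator Σ(z_t−z̄)² = 316.9133
r_1 = -128.4778 / 316.9133 = -0.405

-0.405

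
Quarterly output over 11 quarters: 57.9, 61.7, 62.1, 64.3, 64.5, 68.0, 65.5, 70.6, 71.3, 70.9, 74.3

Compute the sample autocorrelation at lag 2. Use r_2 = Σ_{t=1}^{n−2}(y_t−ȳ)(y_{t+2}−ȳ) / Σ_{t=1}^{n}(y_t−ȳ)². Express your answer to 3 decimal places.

Mean ȳ = (57.9 + 61.7 + 62.1 + 64.3 + 64.5 + 68.0 + 65.5 + 70.6 + 71.3 + 70.9 + 74.3)/11 = 66.4636
Numerator Σ_{t=1}^{9}(y_t−ȳ)(y_{t+2}−ȳ) = 112.7564
Denominator Σ(y_t−ȳ)² = 248.4855
r_2 = 112.7564 / 248.4855 = 0.454

0.454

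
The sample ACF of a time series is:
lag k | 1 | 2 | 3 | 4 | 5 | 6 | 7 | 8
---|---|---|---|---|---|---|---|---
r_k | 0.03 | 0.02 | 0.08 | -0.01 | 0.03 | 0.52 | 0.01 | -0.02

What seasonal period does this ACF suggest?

The largest autocorrelation is r_6 = 0.52; the remaining lags stay at or below 0.08.
The dominant spike at lag 6 indicates a seasonal period of 6.

6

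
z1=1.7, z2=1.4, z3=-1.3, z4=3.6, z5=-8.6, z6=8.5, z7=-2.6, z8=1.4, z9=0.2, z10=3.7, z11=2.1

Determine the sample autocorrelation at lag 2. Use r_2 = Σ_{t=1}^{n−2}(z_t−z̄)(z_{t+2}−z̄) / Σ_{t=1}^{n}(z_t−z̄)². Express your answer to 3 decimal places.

Mean z̄ = (1.7 + 1.4 − 1.3 + 3.6 − 8.6 + 8.5 − 2.6 + 1.4 + 0.2 + 3.7 + 2.1)/11 = 0.9182
Numerator Σ_{t=1}^{9}(z_t−z̄)(z_{t+2}−z̄) = 81.1621
Denominator Σ(z_t−z̄)² = 183.2964
r_2 = 81.1621 / 183.2964 = 0.443

0.443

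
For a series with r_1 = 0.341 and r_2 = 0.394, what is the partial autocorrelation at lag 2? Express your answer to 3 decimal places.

0.314

φ_{22} = (r_2 − r_1²) / (1 − r_1²)
r_1² = (0.341)² = 0.116281
Numerator = 0.394 − 0.1163 = 0.2777; denominator = 1 − 0.1163 = 0.8837
φ_{22} = 0.2777 / 0.8837 = 0.314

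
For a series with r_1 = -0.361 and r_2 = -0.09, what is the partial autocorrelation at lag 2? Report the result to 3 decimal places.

-0.253

φ_{22} = (r_2 − r_1²) / (1 − r_1²)
r_1² = (-0.361)² = 0.130321
Numerator = -0.09 − 0.1303 = -0.2203; denominator = 1 − 0.1303 = 0.8697
φ_{22} = -0.2203 / 0.8697 = -0.253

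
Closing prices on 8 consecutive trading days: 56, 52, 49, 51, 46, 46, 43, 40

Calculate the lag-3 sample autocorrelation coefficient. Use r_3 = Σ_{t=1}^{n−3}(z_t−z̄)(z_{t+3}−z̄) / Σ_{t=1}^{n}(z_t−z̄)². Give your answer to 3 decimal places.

0.081

Mean z̄ = (56 + 52 + 49 + 51 + 46 + 46 + 43 + 40)/8 = 47.8750
Deviations from mean: 8.1250, 4.1250, 1.1250, 3.1250, -1.8750, -1.8750, -4.8750, -7.8750
Σ(z_t−z̄)(z_{t+3}−z̄) = (25.3906) + (-7.7344) + (-2.1094) + (-15.2344) + (14.7656) = 15.0781
Denominator Σ(z_t−z̄)² = 186.8750
r_3 = 15.0781 / 186.8750 = 0.081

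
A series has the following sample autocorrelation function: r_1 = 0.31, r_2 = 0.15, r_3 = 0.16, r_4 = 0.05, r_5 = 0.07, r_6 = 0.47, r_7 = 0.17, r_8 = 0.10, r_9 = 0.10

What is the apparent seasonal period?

The largest autocorrelation is r_6 = 0.47; the remaining lags stay at or below 0.31. The elevated value at lag 1 (0.31), dropping to 0.15 at lag 2, reflects decaying short-term dependence rather than seasonality.
The dominant spike at lag 6 indicates a seasonal period of 6.

6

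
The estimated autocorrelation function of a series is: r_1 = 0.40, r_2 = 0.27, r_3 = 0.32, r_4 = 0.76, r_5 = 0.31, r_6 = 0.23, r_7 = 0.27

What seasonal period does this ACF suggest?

4

The largest autocorrelation is r_4 = 0.76; the remaining lags stay at or below 0.40. The elevated value at lag 1 (0.40), dropping to 0.27 at lag 2, reflects decaying short-term dependence rather than seasonality.
The dominant spike at lag 4 indicates a seasonal period of 4.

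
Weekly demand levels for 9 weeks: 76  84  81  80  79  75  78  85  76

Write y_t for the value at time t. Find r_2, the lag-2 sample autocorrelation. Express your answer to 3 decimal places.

Mean ȳ = (76 + 84 + 81 + 80 + 79 + 75 + 78 + 85 + 76)/9 = 79.3333
Numerator Σ_{t=1}^{7}(y_t−ȳ)(y_{t+2}−ȳ) = -25.5556
Denominator Σ(y_t−ȳ)² = 100.0000
r_2 = -25.5556 / 100.0000 = -0.256

-0.256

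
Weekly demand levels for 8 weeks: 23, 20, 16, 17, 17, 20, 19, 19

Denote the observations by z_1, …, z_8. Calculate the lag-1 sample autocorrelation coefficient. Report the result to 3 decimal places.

Mean z̄ = (23 + 20 + 16 + 17 + 17 + 20 + 19 + 19)/8 = 18.8750
Deviations from mean: 4.1250, 1.1250, -2.8750, -1.8750, -1.8750, 1.1250, 0.1250, 0.1250
Σ(z_t−z̄)(z_{t+1}−z̄) = (4.6406) + (-3.2344) + (5.3906) + (3.5156) + (-2.1094) + (0.1406) + (0.0156) = 8.3594
Denominator Σ(z_t−z̄)² = 34.8750
r_1 = 8.3594 / 34.8750 = 0.240

0.240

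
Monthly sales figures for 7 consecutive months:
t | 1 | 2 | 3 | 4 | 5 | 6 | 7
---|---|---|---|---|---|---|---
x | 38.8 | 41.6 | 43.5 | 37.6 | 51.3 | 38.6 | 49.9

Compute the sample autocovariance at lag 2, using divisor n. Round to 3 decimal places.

Mean x̄ = (38.8 + 41.6 + 43.5 + 37.6 + 51.3 + 38.6 + 49.9)/7 = 43.0429
Σ_{t=1}^{5}(x_t−x̄)(x_{t+2}−x̄) = 90.4906
γ_2 = 90.4906 / 7 = 12.927

12.927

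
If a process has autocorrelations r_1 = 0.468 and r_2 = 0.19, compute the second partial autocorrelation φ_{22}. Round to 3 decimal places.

φ_{22} = (r_2 − r_1²) / (1 − r_1²)
r_1² = (0.468)² = 0.219024
Numerator = 0.19 − 0.2190 = -0.0290; denominator = 1 − 0.2190 = 0.7810
φ_{22} = -0.0290 / 0.7810 = -0.037

-0.037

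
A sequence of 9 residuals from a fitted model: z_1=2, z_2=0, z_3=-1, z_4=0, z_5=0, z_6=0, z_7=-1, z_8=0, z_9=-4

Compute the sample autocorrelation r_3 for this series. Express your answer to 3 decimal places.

Mean z̄ = (2 + 0 − 1 + 0 + 0 + 0 − 1 + 0 − 4)/9 = -0.4444
Σ(z_t−z̄)(z_{t+3}−z̄) = (1.0864) + (0.1975) + (-0.2469) + (-0.2469) + (0.1975) + (-1.5802) = -0.5926
Denominator Σ(z_t−z̄)² = 20.2222
r_3 = -0.5926 / 20.2222 = -0.029

-0.029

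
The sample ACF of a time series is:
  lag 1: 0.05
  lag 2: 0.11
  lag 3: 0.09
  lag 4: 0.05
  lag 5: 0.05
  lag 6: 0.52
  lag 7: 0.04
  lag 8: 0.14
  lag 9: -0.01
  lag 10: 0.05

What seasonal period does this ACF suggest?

The largest autocorrelation is r_6 = 0.52; the remaining lags stay at or below 0.14.
The dominant spike at lag 6 indicates a seasonal period of 6.

6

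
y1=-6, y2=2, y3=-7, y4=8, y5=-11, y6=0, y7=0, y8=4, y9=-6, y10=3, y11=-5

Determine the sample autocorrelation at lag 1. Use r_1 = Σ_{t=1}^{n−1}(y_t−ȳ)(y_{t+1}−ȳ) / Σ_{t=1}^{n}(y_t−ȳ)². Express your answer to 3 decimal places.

-0.729

Mean ȳ = (-6 + 2 − 7 + 8 − 11 + 0 + 0 + 4 − 6 + 3 − 5)/11 = -1.6364
Numerator Σ_{t=1}^{10}(y_t−ȳ)(y_{t+1}−ȳ) = -241.1322
Denominator Σ(y_t−ȳ)² = 330.5455
r_1 = -241.1322 / 330.5455 = -0.729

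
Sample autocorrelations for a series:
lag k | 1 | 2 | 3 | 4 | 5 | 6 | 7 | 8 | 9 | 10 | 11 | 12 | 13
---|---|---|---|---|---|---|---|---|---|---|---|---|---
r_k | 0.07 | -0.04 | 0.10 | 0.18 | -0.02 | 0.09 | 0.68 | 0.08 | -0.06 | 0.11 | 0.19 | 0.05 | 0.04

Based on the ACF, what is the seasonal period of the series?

The largest autocorrelation is r_7 = 0.68; the remaining lags stay at or below 0.19.
The dominant spike at lag 7 indicates a seasonal period of 7.

7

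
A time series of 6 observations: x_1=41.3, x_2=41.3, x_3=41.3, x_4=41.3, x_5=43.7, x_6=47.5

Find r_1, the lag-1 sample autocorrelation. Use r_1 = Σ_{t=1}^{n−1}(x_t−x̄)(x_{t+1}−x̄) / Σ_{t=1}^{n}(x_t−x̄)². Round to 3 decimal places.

Mean x̄ = (41.3 + 41.3 + 41.3 + 41.3 + 43.7 + 47.5)/6 = 42.7333
Deviations from mean: -1.4333, -1.4333, -1.4333, -1.4333, 0.9667, 4.7667
Σ(x_t−x̄)(x_{t+1}−x̄) = (2.0544) + (2.0544) + (2.0544) + (-1.3856) + (4.6078) = 9.3856
Denominator Σ(x_t−x̄)² = 31.8733
r_1 = 9.3856 / 31.8733 = 0.294

0.294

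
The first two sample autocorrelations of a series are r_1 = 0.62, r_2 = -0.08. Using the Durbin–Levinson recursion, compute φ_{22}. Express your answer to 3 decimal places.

-0.754

φ_{22} = (r_2 − r_1²) / (1 − r_1²)
r_1² = (0.62)² = 0.3844
Numerator = -0.08 − 0.3844 = -0.4644; denominator = 1 − 0.3844 = 0.6156
φ_{22} = -0.4644 / 0.6156 = -0.754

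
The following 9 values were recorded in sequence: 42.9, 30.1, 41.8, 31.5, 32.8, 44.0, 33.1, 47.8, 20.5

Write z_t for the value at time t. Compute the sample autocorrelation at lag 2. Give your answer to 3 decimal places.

0.268

Mean z̄ = (42.9 + 30.1 + 41.8 + 31.5 + 32.8 + 44.0 + 33.1 + 47.8 + 20.5)/9 = 36.0556
Numerator Σ_{t=1}^{7}(z_t−z̄)(z_{t+2}−z̄) = 160.4560
Denominator Σ(z_t−z̄)² = 598.4222
r_2 = 160.4560 / 598.4222 = 0.268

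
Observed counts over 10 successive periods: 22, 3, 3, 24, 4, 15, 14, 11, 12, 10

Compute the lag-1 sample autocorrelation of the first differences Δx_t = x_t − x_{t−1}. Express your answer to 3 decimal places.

First differences Δx: -19, 0, 21, -20, 11, -1, -3, 1, -2
Mean of differences = -1.3333
Numerator Σ(Δx_t−Δx̄)(Δx_{t+1}−Δx̄) = -642.7778
Denominator Σ(Δx_t−Δx̄)² = 1322.0000
r_1(Δx) = -642.7778 / 1322.0000 = -0.486

-0.486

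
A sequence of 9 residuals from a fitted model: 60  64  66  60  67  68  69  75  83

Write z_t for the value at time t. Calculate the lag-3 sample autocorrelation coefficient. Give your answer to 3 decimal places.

Mean z̄ = (60 + 64 + 66 + 60 + 67 + 68 + 69 + 75 + 83)/9 = 68.0000
Σ(z_t−z̄)(z_{t+3}−z̄) = (64.0000) + (4.0000) + (0.0000) + (-8.0000) + (-7.0000) + (0.0000) = 53.0000
Denominator Σ(z_t−z̄)² = 424.0000
r_3 = 53.0000 / 424.0000 = 0.125

0.125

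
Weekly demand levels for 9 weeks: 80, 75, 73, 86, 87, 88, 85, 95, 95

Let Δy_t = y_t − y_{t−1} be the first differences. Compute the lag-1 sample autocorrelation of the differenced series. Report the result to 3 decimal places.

First differences Δy: -5, -2, 13, 1, 1, -3, 10, 0
Mean of differences = 1.8750
Numerator Σ(Δy_t−Δȳ)(Δy_{t+1}−Δȳ) = -76.0156
Denominator Σ(Δy_t−Δȳ)² = 280.8750
r_1(Δy) = -76.0156 / 280.8750 = -0.271

-0.271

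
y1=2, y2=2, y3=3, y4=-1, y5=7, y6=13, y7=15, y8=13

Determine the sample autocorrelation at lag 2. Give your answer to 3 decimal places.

0.175

Mean ȳ = (2 + 2 + 3 − 1 + 7 + 13 + 15 + 13)/8 = 6.7500
Deviations from mean: -4.7500, -4.7500, -3.7500, -7.7500, 0.2500, 6.2500, 8.2500, 6.2500
Σ(y_t−ȳ)(y_{t+2}−ȳ) = (17.8125) + (36.8125) + (-0.9375) + (-48.4375) + (2.0625) + (39.0625) = 46.3750
Denominator Σ(y_t−ȳ)² = 265.5000
r_2 = 46.3750 / 265.5000 = 0.175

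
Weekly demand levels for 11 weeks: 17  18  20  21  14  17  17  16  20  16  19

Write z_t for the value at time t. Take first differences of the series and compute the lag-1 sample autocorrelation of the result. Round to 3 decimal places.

First differences Δz: 1, 2, 1, -7, 3, 0, -1, 4, -4, 3
Mean of differences = 0.2000
Numerator Σ(Δz_t−Δz̄)(Δz_{t+1}−Δz̄) = -55.6400
Denominator Σ(Δz_t−Δz̄)² = 105.6000
r_1(Δz) = -55.6400 / 105.6000 = -0.527

-0.527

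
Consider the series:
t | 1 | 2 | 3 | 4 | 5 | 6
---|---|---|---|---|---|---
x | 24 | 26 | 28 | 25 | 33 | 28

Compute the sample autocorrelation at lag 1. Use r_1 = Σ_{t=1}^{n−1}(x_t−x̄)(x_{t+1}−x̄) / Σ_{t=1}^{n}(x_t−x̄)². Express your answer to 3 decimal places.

Mean x̄ = (24 + 26 + 28 + 25 + 33 + 28)/6 = 27.3333
Deviations from mean: -3.3333, -1.3333, 0.6667, -2.3333, 5.6667, 0.6667
Σ(x_t−x̄)(x_{t+1}−x̄) = (4.4444) + (-0.8889) + (-1.5556) + (-13.2222) + (3.7778) = -7.4444
Denominator Σ(x_t−x̄)² = 51.3333
r_1 = -7.4444 / 51.3333 = -0.145

-0.145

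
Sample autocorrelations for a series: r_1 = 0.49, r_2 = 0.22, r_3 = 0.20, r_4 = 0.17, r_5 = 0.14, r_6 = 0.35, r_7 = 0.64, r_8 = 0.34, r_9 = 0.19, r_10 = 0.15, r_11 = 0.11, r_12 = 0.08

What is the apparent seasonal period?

The largest autocorrelation is r_7 = 0.64; the remaining lags stay at or below 0.49. The elevated value at lag 1 (0.49), dropping to 0.22 at lag 2, reflects decaying short-term dependence rather than seasonality.
The dominant spike at lag 7 indicates a seasonal period of 7.

7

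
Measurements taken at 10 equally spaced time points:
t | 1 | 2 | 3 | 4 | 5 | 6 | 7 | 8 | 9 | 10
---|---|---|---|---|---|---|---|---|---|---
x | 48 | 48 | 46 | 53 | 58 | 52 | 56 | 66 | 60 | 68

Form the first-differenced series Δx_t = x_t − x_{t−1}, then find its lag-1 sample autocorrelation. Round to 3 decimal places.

First differences Δx: 0, -2, 7, 5, -6, 4, 10, -6, 8
Mean of differences = 2.2222
Numerator Σ(Δx_t−Δx̄)(Δx_{t+1}−Δx̄) = -132.6049
Denominator Σ(Δx_t−Δx̄)² = 285.5556
r_1(Δx) = -132.6049 / 285.5556 = -0.464

-0.464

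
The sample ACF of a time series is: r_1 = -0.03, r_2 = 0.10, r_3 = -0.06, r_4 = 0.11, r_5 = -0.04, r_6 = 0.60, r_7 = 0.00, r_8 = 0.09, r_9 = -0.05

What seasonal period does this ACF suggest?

The largest autocorrelation is r_6 = 0.60; the remaining lags stay at or below 0.11.
The dominant spike at lag 6 indicates a seasonal period of 6.

6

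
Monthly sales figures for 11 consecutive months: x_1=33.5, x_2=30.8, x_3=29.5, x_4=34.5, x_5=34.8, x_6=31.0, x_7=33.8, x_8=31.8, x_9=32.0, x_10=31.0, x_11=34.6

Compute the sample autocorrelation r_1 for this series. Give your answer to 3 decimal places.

Mean x̄ = (33.5 + 30.8 + 29.5 + 34.5 + 34.8 + 31.0 + 33.8 + 31.8 + 32.0 + 31.0 + 34.6)/11 = 32.4818
Numerator Σ_{t=1}^{10}(x_t−x̄)(x_{t+1}−x̄) = -6.4203
Denominator Σ(x_t−x̄)² = 33.5164
r_1 = -6.4203 / 33.5164 = -0.192

-0.192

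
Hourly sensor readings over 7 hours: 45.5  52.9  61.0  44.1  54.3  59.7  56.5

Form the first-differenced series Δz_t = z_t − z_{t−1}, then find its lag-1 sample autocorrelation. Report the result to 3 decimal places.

First differences Δz: 7.4, 8.1, -16.9, 10.2, 5.4, -3.2
Mean of differences = 1.8333
Numerator Σ(Δz_t−Δz̄)(Δz_{t+1}−Δz̄) = -227.3578
Denominator Σ(Δz_t−Δz̄)² = 529.2533
r_1(Δz) = -227.3578 / 529.2533 = -0.430

-0.430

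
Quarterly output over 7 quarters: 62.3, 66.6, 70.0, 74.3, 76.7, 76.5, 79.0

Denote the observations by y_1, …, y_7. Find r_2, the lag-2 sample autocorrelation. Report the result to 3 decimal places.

Mean ȳ = (62.3 + 66.6 + 70.0 + 74.3 + 76.7 + 76.5 + 79.0)/7 = 72.2000
Deviations from mean: -9.9000, -5.6000, -2.2000, 2.1000, 4.5000, 4.3000, 6.8000
Σ(y_t−ȳ)(y_{t+2}−ȳ) = (21.7800) + (-11.7600) + (-9.9000) + (9.0300) + (30.6000) = 39.7500
Denominator Σ(y_t−ȳ)² = 223.6000
r_2 = 39.7500 / 223.6000 = 0.178

0.178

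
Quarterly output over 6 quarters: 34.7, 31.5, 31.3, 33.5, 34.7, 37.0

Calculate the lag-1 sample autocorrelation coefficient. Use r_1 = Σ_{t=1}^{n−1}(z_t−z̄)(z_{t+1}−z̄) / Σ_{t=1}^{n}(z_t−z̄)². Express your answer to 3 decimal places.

0.297

Mean z̄ = (34.7 + 31.5 + 31.3 + 33.5 + 34.7 + 37.0)/6 = 33.7833
Deviations from mean: 0.9167, -2.2833, -2.4833, -0.2833, 0.9167, 3.2167
Σ(z_t−z̄)(z_{t+1}−z̄) = (-2.0931) + (5.6703) + (0.7036) + (-0.2597) + (2.9486) = 6.9697
Denominator Σ(z_t−z̄)² = 23.4883
r_1 = 6.9697 / 23.4883 = 0.297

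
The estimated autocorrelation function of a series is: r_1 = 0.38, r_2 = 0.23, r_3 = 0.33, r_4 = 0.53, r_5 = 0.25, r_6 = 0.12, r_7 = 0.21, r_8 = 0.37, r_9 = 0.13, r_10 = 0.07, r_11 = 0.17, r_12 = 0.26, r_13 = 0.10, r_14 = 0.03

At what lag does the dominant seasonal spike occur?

4

The largest autocorrelation is r_4 = 0.53; the remaining lags stay at or below 0.38. The elevated value at lag 1 (0.38), dropping to 0.23 at lag 2, reflects decaying short-term dependence rather than seasonality.
The dominant spike at lag 4 indicates a seasonal period of 4.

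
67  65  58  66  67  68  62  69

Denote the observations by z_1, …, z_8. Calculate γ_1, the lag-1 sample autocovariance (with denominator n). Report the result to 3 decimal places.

-2.383

Mean z̄ = (67 + 65 + 58 + 66 + 67 + 68 + 62 + 69)/8 = 65.2500
Deviations: 1.7500, -0.2500, -7.2500, 0.7500, 1.7500, 2.7500, -3.2500, 3.7500
Σ_{t=1}^{7}(z_t−z̄)(z_{t+1}−z̄) = -19.0625
γ_1 = -19.0625 / 8 = -2.383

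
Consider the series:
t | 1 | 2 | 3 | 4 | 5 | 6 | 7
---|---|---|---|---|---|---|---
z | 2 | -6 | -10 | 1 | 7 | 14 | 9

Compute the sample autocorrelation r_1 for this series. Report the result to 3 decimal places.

0.584

Mean z̄ = (2 − 6 − 10 + 1 + 7 + 14 + 9)/7 = 2.4286
Deviations from mean: -0.4286, -8.4286, -12.4286, -1.4286, 4.5714, 11.5714, 6.5714
Σ(z_t−z̄)(z_{t+1}−z̄) = (3.6122) + (104.7551) + (17.7551) + (-6.5306) + (52.8980) + (76.0408) = 248.5306
Denominator Σ(z_t−z̄)² = 425.7143
r_1 = 248.5306 / 425.7143 = 0.584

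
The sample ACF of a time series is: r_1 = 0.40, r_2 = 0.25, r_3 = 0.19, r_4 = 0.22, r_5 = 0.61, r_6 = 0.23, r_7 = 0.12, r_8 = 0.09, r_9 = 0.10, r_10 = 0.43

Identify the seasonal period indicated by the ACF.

The largest autocorrelation is r_5 = 0.61, with a weaker echo at lag 10 (0.43); the remaining lags stay at or below 0.40. The elevated value at lag 1 (0.40), dropping to 0.25 at lag 2, reflects decaying short-term dependence rather than seasonality.
The dominant spike at lag 5 indicates a seasonal period of 5.

5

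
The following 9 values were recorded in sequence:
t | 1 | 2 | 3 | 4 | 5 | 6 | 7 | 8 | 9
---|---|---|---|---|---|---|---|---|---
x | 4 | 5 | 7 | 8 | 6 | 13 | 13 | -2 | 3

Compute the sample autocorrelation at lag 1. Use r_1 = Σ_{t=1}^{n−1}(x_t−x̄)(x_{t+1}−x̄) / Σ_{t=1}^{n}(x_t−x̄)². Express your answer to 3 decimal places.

Mean x̄ = (4 + 5 + 7 + 8 + 6 + 13 + 13 − 2 + 3)/9 = 6.3333
Numerator Σ_{t=1}^{8}(x_t−x̄)(x_{t+1}−x̄) = 17.2222
Denominator Σ(x_t−x̄)² = 180.0000
r_1 = 17.2222 / 180.0000 = 0.096

0.096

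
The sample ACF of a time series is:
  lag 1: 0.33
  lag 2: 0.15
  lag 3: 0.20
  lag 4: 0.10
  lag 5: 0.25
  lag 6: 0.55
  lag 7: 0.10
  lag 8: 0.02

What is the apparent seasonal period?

The largest autocorrelation is r_6 = 0.55; the remaining lags stay at or below 0.33. The elevated value at lag 1 (0.33), dropping to 0.15 at lag 2, reflects decaying short-term dependence rather than seasonality.
The dominant spike at lag 6 indicates a seasonal period of 6.

6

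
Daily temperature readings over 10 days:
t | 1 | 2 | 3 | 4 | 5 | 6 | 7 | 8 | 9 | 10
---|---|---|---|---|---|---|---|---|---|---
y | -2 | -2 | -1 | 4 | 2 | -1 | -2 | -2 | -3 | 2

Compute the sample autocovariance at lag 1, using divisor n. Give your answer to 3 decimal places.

1.125

Mean ȳ = (-2 − 2 − 1 + 4 + 2 − 1 − 2 − 2 − 3 + 2)/10 = -0.5000
Σ_{t=1}^{9}(y_t−ȳ)(y_{t+1}−ȳ) = 11.2500
γ_1 = 11.2500 / 10 = 1.125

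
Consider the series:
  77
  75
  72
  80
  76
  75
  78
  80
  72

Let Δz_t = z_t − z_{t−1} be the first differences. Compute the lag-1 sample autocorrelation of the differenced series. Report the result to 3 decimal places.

-0.335

First differences Δz: -2, -3, 8, -4, -1, 3, 2, -8
Mean of differences = -0.6250
Numerator Σ(Δz_t−Δz̄)(Δz_{t+1}−Δz̄) = -56.2656
Denominator Σ(Δz_t−Δz̄)² = 167.8750
r_1(Δz) = -56.2656 / 167.8750 = -0.335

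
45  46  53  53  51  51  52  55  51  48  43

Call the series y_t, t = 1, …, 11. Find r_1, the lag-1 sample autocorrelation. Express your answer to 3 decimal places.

Mean ȳ = (45 + 46 + 53 + 53 + 51 + 51 + 52 + 55 + 51 + 48 + 43)/11 = 49.8182
Numerator Σ_{t=1}^{10}(y_t−ȳ)(y_{t+1}−ȳ) = 51.7851
Denominator Σ(y_t−ȳ)² = 143.6364
r_1 = 51.7851 / 143.6364 = 0.361

0.361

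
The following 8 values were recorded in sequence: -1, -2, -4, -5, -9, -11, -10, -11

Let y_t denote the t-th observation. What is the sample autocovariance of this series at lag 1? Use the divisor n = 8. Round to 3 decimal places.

Mean ȳ = (-1 − 2 − 4 − 5 − 9 − 11 − 10 − 11)/8 = -6.6250
Σ_{t=1}^{7}(y_t−ȳ)(y_{t+1}−ȳ) = 78.4844
γ_1 = 78.4844 / 8 = 9.811

9.811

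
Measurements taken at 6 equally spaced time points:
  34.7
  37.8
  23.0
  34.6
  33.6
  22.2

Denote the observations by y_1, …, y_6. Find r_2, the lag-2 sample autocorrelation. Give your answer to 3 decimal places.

Mean ȳ = (34.7 + 37.8 + 23.0 + 34.6 + 33.6 + 22.2)/6 = 30.9833
Deviations from mean: 3.7167, 6.8167, -7.9833, 3.6167, 2.6167, -8.7833
Σ(y_t−ȳ)(y_{t+2}−ȳ) = (-29.6714) + (24.6536) + (-20.8897) + (-31.7664) = -57.6739
Denominator Σ(y_t−ȳ)² = 221.0883
r_2 = -57.6739 / 221.0883 = -0.261

-0.261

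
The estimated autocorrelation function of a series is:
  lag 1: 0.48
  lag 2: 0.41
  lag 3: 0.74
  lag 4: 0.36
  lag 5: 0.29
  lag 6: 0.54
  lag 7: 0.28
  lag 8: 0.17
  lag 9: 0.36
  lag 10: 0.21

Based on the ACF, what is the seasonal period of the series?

3

The largest autocorrelation is r_3 = 0.74, with a weaker echo at lag 6 (0.54); the remaining lags stay at or below 0.48. The elevated value at lag 1 (0.48), dropping to 0.41 at lag 2, reflects decaying short-term dependence rather than seasonality.
The dominant spike at lag 3 indicates a seasonal period of 3.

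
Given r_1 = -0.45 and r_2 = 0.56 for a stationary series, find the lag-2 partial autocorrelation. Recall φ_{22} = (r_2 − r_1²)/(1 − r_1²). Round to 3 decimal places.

φ_{22} = (r_2 − r_1²) / (1 − r_1²)
r_1² = (-0.45)² = 0.2025
Numerator = 0.56 − 0.2025 = 0.3575; denominator = 1 − 0.2025 = 0.7975
φ_{22} = 0.3575 / 0.7975 = 0.448

0.448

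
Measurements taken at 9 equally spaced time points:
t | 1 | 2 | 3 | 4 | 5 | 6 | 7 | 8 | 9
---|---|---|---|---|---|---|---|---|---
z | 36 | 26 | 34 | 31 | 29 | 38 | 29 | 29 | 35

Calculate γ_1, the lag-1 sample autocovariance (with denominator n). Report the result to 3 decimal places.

-7.989

Mean z̄ = (36 + 26 + 34 + 31 + 29 + 38 + 29 + 29 + 35)/9 = 31.8889
Σ_{t=1}^{8}(z_t−z̄)(z_{t+1}−z̄) = -71.9012
γ_1 = -71.9012 / 9 = -7.989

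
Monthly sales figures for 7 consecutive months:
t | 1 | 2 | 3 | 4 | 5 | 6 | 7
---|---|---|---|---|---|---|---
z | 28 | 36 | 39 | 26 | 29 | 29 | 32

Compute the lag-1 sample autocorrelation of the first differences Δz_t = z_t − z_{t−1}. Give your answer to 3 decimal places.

First differences Δz: 8, 3, -13, 3, 0, 3
Mean of differences = 0.6667
Numerator Σ(Δz_t−Δz̄)(Δz_{t+1}−Δz̄) = -49.7778
Denominator Σ(Δz_t−Δz̄)² = 257.3333
r_1(Δz) = -49.7778 / 257.3333 = -0.193

-0.193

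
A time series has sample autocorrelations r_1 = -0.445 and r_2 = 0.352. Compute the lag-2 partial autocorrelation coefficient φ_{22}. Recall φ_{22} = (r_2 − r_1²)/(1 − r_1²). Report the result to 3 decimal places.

φ_{22} = (r_2 − r_1²) / (1 − r_1²)
r_1² = (-0.445)² = 0.198025
Numerator = 0.352 − 0.1980 = 0.1540; denominator = 1 − 0.1980 = 0.8020
φ_{22} = 0.1540 / 0.8020 = 0.192

0.192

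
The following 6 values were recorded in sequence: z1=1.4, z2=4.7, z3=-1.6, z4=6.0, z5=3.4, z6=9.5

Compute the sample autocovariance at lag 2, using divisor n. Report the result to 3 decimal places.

4.990

Mean z̄ = (1.4 + 4.7 − 1.6 + 6.0 + 3.4 + 9.5)/6 = 3.9000
Deviations: -2.5000, 0.8000, -5.5000, 2.1000, -0.5000, 5.6000
Σ_{t=1}^{4}(z_t−z̄)(z_{t+2}−z̄) = 29.9400
γ_2 = 29.9400 / 6 = 4.990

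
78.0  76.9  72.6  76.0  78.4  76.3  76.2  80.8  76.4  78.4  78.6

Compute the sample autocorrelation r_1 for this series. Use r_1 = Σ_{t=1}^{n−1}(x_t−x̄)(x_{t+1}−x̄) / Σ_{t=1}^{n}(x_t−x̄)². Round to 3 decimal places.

-0.020

Mean x̄ = (78.0 + 76.9 + 72.6 + 76.0 + 78.4 + 76.3 + 76.2 + 80.8 + 76.4 + 78.4 + 78.6)/11 = 77.1455
Numerator Σ_{t=1}^{10}(x_t−x̄)(x_{t+1}−x̄) = -0.8757
Denominator Σ(x_t−x̄)² = 43.5473
r_1 = -0.8757 / 43.5473 = -0.020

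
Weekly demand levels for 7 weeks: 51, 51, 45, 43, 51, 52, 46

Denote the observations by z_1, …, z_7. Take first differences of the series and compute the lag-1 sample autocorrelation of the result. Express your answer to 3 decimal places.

First differences Δz: 0, -6, -2, 8, 1, -6
Mean of differences = -0.8333
Numerator Σ(Δz_t−Δz̄)(Δz_{t+1}−Δz̄) = -1.8611
Denominator Σ(Δz_t−Δz̄)² = 136.8333
r_1(Δz) = -1.8611 / 136.8333 = -0.014

-0.014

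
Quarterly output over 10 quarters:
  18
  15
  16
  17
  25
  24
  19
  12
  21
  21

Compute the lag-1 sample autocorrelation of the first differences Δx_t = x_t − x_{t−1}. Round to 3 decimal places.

First differences Δx: -3, 1, 1, 8, -1, -5, -7, 9, 0
Mean of differences = 0.3333
Numerator Σ(Δx_t−Δx̄)(Δx_{t+1}−Δx̄) = -27.1111
Denominator Σ(Δx_t−Δx̄)² = 230.0000
r_1(Δx) = -27.1111 / 230.0000 = -0.118

-0.118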